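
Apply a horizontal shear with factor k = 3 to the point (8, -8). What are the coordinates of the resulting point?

Shear matrix for horizontal shear with factor k = 3:
[[1, 3], [0, 1]]
Result: (8, -8) → (-16, -8)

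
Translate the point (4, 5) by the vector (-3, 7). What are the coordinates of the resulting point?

Translation by (-3, 7) (homogeneous matrix [[1, 0, -3], [0, 1, 7], [0, 0, 1]]):
x' = 4 + -3 = 1
y' = 5 + 7 = 12
Result: (1, 12)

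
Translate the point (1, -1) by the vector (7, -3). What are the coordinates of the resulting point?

Translation by (7, -3) (homogeneous matrix [[1, 0, 7], [0, 1, -3], [0, 0, 1]]):
x' = 1 + 7 = 8
y' = -1 + -3 = -4
Result: (8, -4)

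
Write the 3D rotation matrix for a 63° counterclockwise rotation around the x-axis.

Rotation matrix for counterclockwise 63° around x-axis:
cos(63°) = 0.4540, sin(63°) = 0.8910
Result: [[1, 0, 0], [0, 0.4540, -0.8910], [0, 0.8910, 0.4540]]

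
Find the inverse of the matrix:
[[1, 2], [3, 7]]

For [[a,b],[c,d]], inverse = (1/det)·[[d,-b],[-c,a]]
det = (1)(7) - (2)(3) = 7 - 6 = 1
Inverse = [[7, -2], [-3, 1]]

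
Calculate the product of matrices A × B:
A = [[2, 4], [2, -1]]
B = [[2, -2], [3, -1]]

Matrix multiplication:
C[0][0] = 2×2 + 4×3 = 16
C[0][1] = 2×-2 + 4×-1 = -8
C[1][0] = 2×2 + -1×3 = 1
C[1][1] = 2×-2 + -1×-1 = -3
Result: [[16, -8], [1, -3]]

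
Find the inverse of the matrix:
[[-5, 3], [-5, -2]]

For [[a,b],[c,d]], inverse = (1/det)·[[d,-b],[-c,a]]
det = (-5)(-2) - (3)(-5) = 10 - -15 = 25
Inverse = (1/25)·[[-2, -3], [5, -5]]
= [[-2/25, -3/25], [1/5, -1/5]]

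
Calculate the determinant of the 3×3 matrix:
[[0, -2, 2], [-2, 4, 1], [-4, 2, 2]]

Expansion along first row:
det = 0·det([[4,1],[2,2]]) - -2·det([[-2,1],[-4,2]]) + 2·det([[-2,4],[-4,2]])
    = 0·(4·2 - 1·2) - -2·(-2·2 - 1·-4) + 2·(-2·2 - 4·-4)
    = 0·6 - -2·0 + 2·12
    = 0 + 0 + 24 = 24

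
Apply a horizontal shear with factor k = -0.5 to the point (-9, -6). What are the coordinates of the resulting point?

Shear matrix for horizontal shear with factor k = -0.5:
[[1, -0.50], [0, 1]]
Result: (-9, -6) → (-6, -6)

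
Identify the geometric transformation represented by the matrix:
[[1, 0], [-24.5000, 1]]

This matrix represents: vertical shear with factor -24.5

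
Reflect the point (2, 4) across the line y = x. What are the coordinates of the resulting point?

Reflection across line y = x: (2, 4) → (4, 2)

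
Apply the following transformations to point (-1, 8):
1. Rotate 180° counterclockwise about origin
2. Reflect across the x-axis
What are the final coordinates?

Step 1: Rotate 180° → (1, -8)
Step 2: Reflect across x-axis → (1, 8)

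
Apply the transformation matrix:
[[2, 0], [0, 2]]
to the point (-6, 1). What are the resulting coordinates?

Matrix multiplication:
[[2, 0], [0, 2]] × [-6, 1]ᵀ
= [(2)(-6) + (0)(1), (0)(-6) + (2)(1)]ᵀ
= [-12, 2]ᵀ
Result: (-12, 2)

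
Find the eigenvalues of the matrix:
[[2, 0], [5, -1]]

Characteristic equation: det(A - λI) = 0
λ² - (trace)λ + (det) = 0
trace = 2 + -1 = 1, det = (2)(-1) - (0)(5) = -2
λ² - (1)λ + (-2) = 0
λ = (1 ± √((1)² - 4·(-2))) / 2 = (1 ± √9) / 2
Solving: λ = -1, 2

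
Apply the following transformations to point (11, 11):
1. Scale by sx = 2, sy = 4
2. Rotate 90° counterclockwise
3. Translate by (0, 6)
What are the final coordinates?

Step 1: Scale → (22, 44)
Step 2: Rotate 90° → (-44, 22)
Step 3: Translate → (-44, 28)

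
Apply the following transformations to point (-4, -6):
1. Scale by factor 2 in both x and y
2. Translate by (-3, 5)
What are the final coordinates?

Step 1: Scale (-4, -6) by 2 → (-8, -12)
Step 2: Translate by (-3, 5) → (-11, -7)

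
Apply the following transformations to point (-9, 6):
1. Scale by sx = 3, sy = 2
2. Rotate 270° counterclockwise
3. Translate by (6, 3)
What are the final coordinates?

Step 1: Scale → (-27, 12)
Step 2: Rotate 270° → (12, 27)
Step 3: Translate → (18, 30)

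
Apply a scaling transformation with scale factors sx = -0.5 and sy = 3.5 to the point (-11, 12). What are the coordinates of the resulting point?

Scaling matrix:
[[-0.50, 0], [0, 3.50]]
Result: (-11 × -0.5, 12 × 3.5) = (5.5, 42)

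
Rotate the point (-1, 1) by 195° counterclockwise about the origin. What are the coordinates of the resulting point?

Rotation matrix for 195°: [[cos 195°, -sin 195°], [sin 195°, cos 195°]] ≈ [[-0.965926, 0.258819], [-0.258819, -0.965926]]
[[-0.965926, 0.258819], [-0.258819, -0.965926]] × [-1, 1]ᵀ ≈ [1.2247, -0.7071]ᵀ
Result: (1.2247, -0.7071)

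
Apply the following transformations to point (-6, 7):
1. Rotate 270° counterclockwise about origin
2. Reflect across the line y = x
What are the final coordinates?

Step 1: Rotate 270° → (7, 6)
Step 2: Reflect across line y = x → (6, 7)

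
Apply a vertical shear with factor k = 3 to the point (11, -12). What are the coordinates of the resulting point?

Shear matrix for vertical shear with factor k = 3:
[[1, 0], [3, 1]]
Result: (11, -12) → (11, 21)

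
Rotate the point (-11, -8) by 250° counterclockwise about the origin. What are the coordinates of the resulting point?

Rotation matrix for 250°: [[cos 250°, -sin 250°], [sin 250°, cos 250°]] ≈ [[-0.342020, 0.939693], [-0.939693, -0.342020]]
[[-0.342020, 0.939693], [-0.939693, -0.342020]] × [-11, -8]ᵀ ≈ [-3.7553, 13.0728]ᵀ
Result: (-3.7553, 13.0728)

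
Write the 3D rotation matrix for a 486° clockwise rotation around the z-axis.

Rotation matrix for clockwise 486° around z-axis:
A clockwise rotation by 486° is a counterclockwise rotation by -486°.
cos(-486°) = -0.5878, sin(-486°) = -0.8090
Result: [[-0.5878, 0.8090, 0], [-0.8090, -0.5878, 0], [0, 0, 1]]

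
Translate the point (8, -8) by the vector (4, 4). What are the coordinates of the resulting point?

Translation by (4, 4) (homogeneous matrix [[1, 0, 4], [0, 1, 4], [0, 0, 1]]):
x' = 8 + 4 = 12
y' = -8 + 4 = -4
Result: (12, -4)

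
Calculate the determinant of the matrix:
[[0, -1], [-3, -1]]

For a 2×2 matrix [[a, b], [c, d]], det = ad - bc
det = (0)(-1) - (-1)(-3) = 0 - 3 = -3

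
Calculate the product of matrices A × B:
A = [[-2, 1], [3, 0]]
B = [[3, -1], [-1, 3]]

Matrix multiplication:
C[0][0] = -2×3 + 1×-1 = -7
C[0][1] = -2×-1 + 1×3 = 5
C[1][0] = 3×3 + 0×-1 = 9
C[1][1] = 3×-1 + 0×3 = -3
Result: [[-7, 5], [9, -3]]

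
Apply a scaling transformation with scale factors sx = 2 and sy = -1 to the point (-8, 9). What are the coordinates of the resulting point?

Scaling matrix:
[[2, 0], [0, -1]]
Result: (-8 × 2, 9 × -1) = (-16, -9)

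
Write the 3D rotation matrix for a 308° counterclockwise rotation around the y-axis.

Rotation matrix for counterclockwise 308° around y-axis:
cos(308°) = 0.6157, sin(308°) = -0.7880
Result: [[0.6157, 0, -0.7880], [0, 1, 0], [0.7880, 0, 0.6157]]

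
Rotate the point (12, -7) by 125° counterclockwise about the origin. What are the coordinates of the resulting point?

Rotation matrix for 125°: [[cos 125°, -sin 125°], [sin 125°, cos 125°]] ≈ [[-0.573576, -0.819152], [0.819152, -0.573576]]
[[-0.573576, -0.819152], [0.819152, -0.573576]] × [12, -7]ᵀ ≈ [-1.1489, 13.8449]ᵀ
Result: (-1.1489, 13.8449)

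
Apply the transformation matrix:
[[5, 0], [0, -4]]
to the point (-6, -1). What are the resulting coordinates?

Matrix multiplication:
[[5, 0], [0, -4]] × [-6, -1]ᵀ
= [(5)(-6) + (0)(-1), (0)(-6) + (-4)(-1)]ᵀ
= [-30, 4]ᵀ
Result: (-30, 4)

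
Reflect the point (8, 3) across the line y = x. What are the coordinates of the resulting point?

Reflection across line y = x: (8, 3) → (3, 8)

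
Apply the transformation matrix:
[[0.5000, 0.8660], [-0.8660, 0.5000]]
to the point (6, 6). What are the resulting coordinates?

Matrix multiplication:
[[0.5000, 0.8660], [-0.8660, 0.5000]] × [6, 6]ᵀ
= [(0.5000)(6) + (0.8660)(6), (-0.8660)(6) + (0.5000)(6)]ᵀ
= [8.1960, -2.1960]ᵀ
Result: (8.1960, -2.1960)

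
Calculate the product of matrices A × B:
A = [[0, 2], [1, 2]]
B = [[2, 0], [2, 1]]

Matrix multiplication:
C[0][0] = 0×2 + 2×2 = 4
C[0][1] = 0×0 + 2×1 = 2
C[1][0] = 1×2 + 2×2 = 6
C[1][1] = 1×0 + 2×1 = 2
Result: [[4, 2], [6, 2]]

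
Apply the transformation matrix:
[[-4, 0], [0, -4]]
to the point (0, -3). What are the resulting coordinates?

Matrix multiplication:
[[-4, 0], [0, -4]] × [0, -3]ᵀ
= [(-4)(0) + (0)(-3), (0)(0) + (-4)(-3)]ᵀ
= [0, 12]ᵀ
Result: (0, 12)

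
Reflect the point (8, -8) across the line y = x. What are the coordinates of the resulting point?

Reflection across line y = x: (8, -8) → (-8, 8)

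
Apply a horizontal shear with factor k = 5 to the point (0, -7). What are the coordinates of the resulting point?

Shear matrix for horizontal shear with factor k = 5:
[[1, 5], [0, 1]]
Result: (0, -7) → (-35, -7)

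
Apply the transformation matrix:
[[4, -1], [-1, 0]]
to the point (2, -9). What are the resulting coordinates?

Matrix multiplication:
[[4, -1], [-1, 0]] × [2, -9]ᵀ
= [(4)(2) + (-1)(-9), (-1)(2) + (0)(-9)]ᵀ
= [17, -2]ᵀ
Result: (17, -2)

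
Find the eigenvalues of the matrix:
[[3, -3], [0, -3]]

Characteristic equation: det(A - λI) = 0
λ² - (trace)λ + (det) = 0
trace = 3 + -3 = 0, det = (3)(-3) - (-3)(0) = -9
λ² - (0)λ + (-9) = 0
λ = (0 ± √((0)² - 4·(-9))) / 2 = (0 ± √36) / 2
Solving: λ = -3, 3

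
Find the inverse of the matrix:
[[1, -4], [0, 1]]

For [[a,b],[c,d]], inverse = (1/det)·[[d,-b],[-c,a]]
det = (1)(1) - (-4)(0) = 1 - 0 = 1
Inverse = [[1, 4], [0, 1]]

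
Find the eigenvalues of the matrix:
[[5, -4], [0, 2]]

Characteristic equation: det(A - λI) = 0
λ² - (trace)λ + (det) = 0
trace = 5 + 2 = 7, det = (5)(2) - (-4)(0) = 10
λ² - (7)λ + (10) = 0
λ = (7 ± √((7)² - 4·(10))) / 2 = (7 ± √9) / 2
Solving: λ = 2, 5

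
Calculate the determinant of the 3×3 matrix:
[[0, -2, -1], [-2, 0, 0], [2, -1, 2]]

Expansion along first row:
det = 0·det([[0,0],[-1,2]]) - -2·det([[-2,0],[2,2]]) + -1·det([[-2,0],[2,-1]])
    = 0·(0·2 - 0·-1) - -2·(-2·2 - 0·2) + -1·(-2·-1 - 0·2)
    = 0·0 - -2·-4 + -1·2
    = 0 + -8 + -2 = -10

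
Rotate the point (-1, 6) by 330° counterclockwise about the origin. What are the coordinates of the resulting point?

Rotation matrix for 330°: [[cos 330°, -sin 330°], [sin 330°, cos 330°]] ≈ [[0.866025, 0.500000], [-0.500000, 0.866025]]
[[0.866025, 0.500000], [-0.500000, 0.866025]] × [-1, 6]ᵀ ≈ [2.1340, 5.6962]ᵀ
Result: (2.1340, 5.6962)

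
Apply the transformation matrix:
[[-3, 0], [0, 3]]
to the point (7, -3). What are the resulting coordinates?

Matrix multiplication:
[[-3, 0], [0, 3]] × [7, -3]ᵀ
= [(-3)(7) + (0)(-3), (0)(7) + (3)(-3)]ᵀ
= [-21, -9]ᵀ
Result: (-21, -9)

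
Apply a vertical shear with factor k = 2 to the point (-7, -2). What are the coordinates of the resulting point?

Shear matrix for vertical shear with factor k = 2:
[[1, 0], [2, 1]]
Result: (-7, -2) → (-7, -16)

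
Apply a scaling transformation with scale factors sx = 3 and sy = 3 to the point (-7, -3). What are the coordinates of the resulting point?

Scaling matrix:
[[3, 0], [0, 3]]
Result: (-7 × 3, -3 × 3) = (-21, -9)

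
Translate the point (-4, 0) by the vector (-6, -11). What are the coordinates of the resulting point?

Translation by (-6, -11) (homogeneous matrix [[1, 0, -6], [0, 1, -11], [0, 0, 1]]):
x' = -4 + -6 = -10
y' = 0 + -11 = -11
Result: (-10, -11)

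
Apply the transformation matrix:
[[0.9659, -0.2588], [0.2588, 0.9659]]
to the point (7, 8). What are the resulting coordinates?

Matrix multiplication:
[[0.9659, -0.2588], [0.2588, 0.9659]] × [7, 8]ᵀ
= [(0.9659)(7) + (-0.2588)(8), (0.2588)(7) + (0.9659)(8)]ᵀ
= [4.6909, 9.5388]ᵀ
Result: (4.6909, 9.5388)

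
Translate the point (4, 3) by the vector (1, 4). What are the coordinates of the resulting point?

Translation by (1, 4) (homogeneous matrix [[1, 0, 1], [0, 1, 4], [0, 0, 1]]):
x' = 4 + 1 = 5
y' = 3 + 4 = 7
Result: (5, 7)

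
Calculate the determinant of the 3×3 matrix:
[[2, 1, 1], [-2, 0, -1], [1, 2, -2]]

Expansion along first row:
det = 2·det([[0,-1],[2,-2]]) - 1·det([[-2,-1],[1,-2]]) + 1·det([[-2,0],[1,2]])
    = 2·(0·-2 - -1·2) - 1·(-2·-2 - -1·1) + 1·(-2·2 - 0·1)
    = 2·2 - 1·5 + 1·-4
    = 4 + -5 + -4 = -5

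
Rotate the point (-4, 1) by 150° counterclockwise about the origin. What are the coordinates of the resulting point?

Rotation matrix for 150°: [[cos 150°, -sin 150°], [sin 150°, cos 150°]] ≈ [[-0.866025, -0.500000], [0.500000, -0.866025]]
[[-0.866025, -0.500000], [0.500000, -0.866025]] × [-4, 1]ᵀ ≈ [2.9641, -2.8660]ᵀ
Result: (2.9641, -2.8660)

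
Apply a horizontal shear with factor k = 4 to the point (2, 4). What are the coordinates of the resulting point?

Shear matrix for horizontal shear with factor k = 4:
[[1, 4], [0, 1]]
Result: (2, 4) → (18, 4)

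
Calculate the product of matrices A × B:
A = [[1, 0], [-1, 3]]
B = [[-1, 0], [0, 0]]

Matrix multiplication:
C[0][0] = 1×-1 + 0×0 = -1
C[0][1] = 1×0 + 0×0 = 0
C[1][0] = -1×-1 + 3×0 = 1
C[1][1] = -1×0 + 3×0 = 0
Result: [[-1, 0], [1, 0]]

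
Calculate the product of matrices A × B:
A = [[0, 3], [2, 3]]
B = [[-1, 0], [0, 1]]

Matrix multiplication:
C[0][0] = 0×-1 + 3×0 = 0
C[0][1] = 0×0 + 3×1 = 3
C[1][0] = 2×-1 + 3×0 = -2
C[1][1] = 2×0 + 3×1 = 3
Result: [[0, 3], [-2, 3]]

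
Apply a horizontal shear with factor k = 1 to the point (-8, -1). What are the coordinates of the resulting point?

Shear matrix for horizontal shear with factor k = 1:
[[1, 1], [0, 1]]
Result: (-8, -1) → (-9, -1)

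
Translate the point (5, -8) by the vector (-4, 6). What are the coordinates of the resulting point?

Translation by (-4, 6) (homogeneous matrix [[1, 0, -4], [0, 1, 6], [0, 0, 1]]):
x' = 5 + -4 = 1
y' = -8 + 6 = -2
Result: (1, -2)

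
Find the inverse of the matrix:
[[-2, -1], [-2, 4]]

For [[a,b],[c,d]], inverse = (1/det)·[[d,-b],[-c,a]]
det = (-2)(4) - (-1)(-2) = -8 - 2 = -10
Inverse = (1/-10)·[[4, 1], [2, -2]]
= [[-2/5, -1/10], [-1/5, 1/5]]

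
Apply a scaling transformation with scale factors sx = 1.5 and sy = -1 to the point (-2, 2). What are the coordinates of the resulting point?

Scaling matrix:
[[1.50, 0], [0, -1]]
Result: (-2 × 1.5, 2 × -1) = (-3, -2)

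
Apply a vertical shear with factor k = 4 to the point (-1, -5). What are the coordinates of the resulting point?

Shear matrix for vertical shear with factor k = 4:
[[1, 0], [4, 1]]
Result: (-1, -5) → (-1, -9)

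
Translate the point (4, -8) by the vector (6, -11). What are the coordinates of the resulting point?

Translation by (6, -11) (homogeneous matrix [[1, 0, 6], [0, 1, -11], [0, 0, 1]]):
x' = 4 + 6 = 10
y' = -8 + -11 = -19
Result: (10, -19)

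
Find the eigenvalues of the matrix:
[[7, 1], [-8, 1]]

Characteristic equation: det(A - λI) = 0
λ² - (trace)λ + (det) = 0
trace = 7 + 1 = 8, det = (7)(1) - (1)(-8) = 15
λ² - (8)λ + (15) = 0
λ = (8 ± √((8)² - 4·(15))) / 2 = (8 ± √4) / 2
Solving: λ = 3, 5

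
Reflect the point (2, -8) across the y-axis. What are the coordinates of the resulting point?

Reflection across y-axis: (2, -8) → (-2, -8)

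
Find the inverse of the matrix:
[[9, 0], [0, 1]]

For [[a,b],[c,d]], inverse = (1/det)·[[d,-b],[-c,a]]
det = (9)(1) - (0)(0) = 9 - 0 = 9
Inverse = (1/9)·[[1, 0], [0, 9]]
= [[1/9, 0], [0, 1]]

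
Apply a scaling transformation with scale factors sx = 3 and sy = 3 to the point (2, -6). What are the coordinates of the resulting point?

Scaling matrix:
[[3, 0], [0, 3]]
Result: (2 × 3, -6 × 3) = (6, -18)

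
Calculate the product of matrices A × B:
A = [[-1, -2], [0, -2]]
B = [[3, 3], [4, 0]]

Matrix multiplication:
C[0][0] = -1×3 + -2×4 = -11
C[0][1] = -1×3 + -2×0 = -3
C[1][0] = 0×3 + -2×4 = -8
C[1][1] = 0×3 + -2×0 = 0
Result: [[-11, -3], [-8, 0]]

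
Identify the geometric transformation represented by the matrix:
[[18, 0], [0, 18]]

This matrix represents: uniform scaling by factor 18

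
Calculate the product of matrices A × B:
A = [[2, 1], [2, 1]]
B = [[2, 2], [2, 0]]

Matrix multiplication:
C[0][0] = 2×2 + 1×2 = 6
C[0][1] = 2×2 + 1×0 = 4
C[1][0] = 2×2 + 1×2 = 6
C[1][1] = 2×2 + 1×0 = 4
Result: [[6, 4], [6, 4]]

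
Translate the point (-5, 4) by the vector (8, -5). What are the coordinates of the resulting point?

Translation by (8, -5) (homogeneous matrix [[1, 0, 8], [0, 1, -5], [0, 0, 1]]):
x' = -5 + 8 = 3
y' = 4 + -5 = -1
Result: (3, -1)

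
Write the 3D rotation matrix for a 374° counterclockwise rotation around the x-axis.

Rotation matrix for counterclockwise 374° around x-axis:
cos(374°) = 0.9703, sin(374°) = 0.2419
Result: [[1, 0, 0], [0, 0.9703, -0.2419], [0, 0.2419, 0.9703]]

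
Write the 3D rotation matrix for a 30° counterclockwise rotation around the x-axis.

Rotation matrix for counterclockwise 30° around x-axis:
cos(30°) = √3/2, sin(30°) = 1/2
Result: [[1, 0, 0], [0, √3/2, -1/2], [0, 1/2, √3/2]]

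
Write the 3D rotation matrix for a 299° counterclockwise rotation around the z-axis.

Rotation matrix for counterclockwise 299° around z-axis:
cos(299°) = 0.4848, sin(299°) = -0.8746
Result: [[0.4848, 0.8746, 0], [-0.8746, 0.4848, 0], [0, 0, 1]]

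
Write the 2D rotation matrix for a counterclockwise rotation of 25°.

Rotation matrix formula: [[cos θ, -sin θ], [sin θ, cos θ]]
For θ = 25°:
cos(25°) = 0.9063
sin(25°) = 0.4226
Result: [[0.9063, -0.4226], [0.4226, 0.9063]]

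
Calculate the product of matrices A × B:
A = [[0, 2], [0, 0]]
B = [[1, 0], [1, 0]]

Matrix multiplication:
C[0][0] = 0×1 + 2×1 = 2
C[0][1] = 0×0 + 2×0 = 0
C[1][0] = 0×1 + 0×1 = 0
C[1][1] = 0×0 + 0×0 = 0
Result: [[2, 0], [0, 0]]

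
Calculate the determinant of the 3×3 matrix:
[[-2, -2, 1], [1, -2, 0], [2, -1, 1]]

Expansion along first row:
det = -2·det([[-2,0],[-1,1]]) - -2·det([[1,0],[2,1]]) + 1·det([[1,-2],[2,-1]])
    = -2·(-2·1 - 0·-1) - -2·(1·1 - 0·2) + 1·(1·-1 - -2·2)
    = -2·-2 - -2·1 + 1·3
    = 4 + 2 + 3 = 9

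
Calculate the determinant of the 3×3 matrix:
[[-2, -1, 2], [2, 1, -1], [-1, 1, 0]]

Expansion along first row:
det = -2·det([[1,-1],[1,0]]) - -1·det([[2,-1],[-1,0]]) + 2·det([[2,1],[-1,1]])
    = -2·(1·0 - -1·1) - -1·(2·0 - -1·-1) + 2·(2·1 - 1·-1)
    = -2·1 - -1·-1 + 2·3
    = -2 + -1 + 6 = 3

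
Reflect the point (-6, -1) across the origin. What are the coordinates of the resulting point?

Reflection across origin: (-6, -1) → (6, 1)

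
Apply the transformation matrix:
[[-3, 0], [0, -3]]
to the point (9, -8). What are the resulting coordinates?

Matrix multiplication:
[[-3, 0], [0, -3]] × [9, -8]ᵀ
= [(-3)(9) + (0)(-8), (0)(9) + (-3)(-8)]ᵀ
= [-27, 24]ᵀ
Result: (-27, 24)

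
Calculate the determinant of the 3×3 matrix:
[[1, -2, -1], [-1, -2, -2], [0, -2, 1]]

Expansion along first row:
det = 1·det([[-2,-2],[-2,1]]) - -2·det([[-1,-2],[0,1]]) + -1·det([[-1,-2],[0,-2]])
    = 1·(-2·1 - -2·-2) - -2·(-1·1 - -2·0) + -1·(-1·-2 - -2·0)
    = 1·-6 - -2·-1 + -1·2
    = -6 + -2 + -2 = -10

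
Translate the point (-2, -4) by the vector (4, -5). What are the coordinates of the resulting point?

Translation by (4, -5) (homogeneous matrix [[1, 0, 4], [0, 1, -5], [0, 0, 1]]):
x' = -2 + 4 = 2
y' = -4 + -5 = -9
Result: (2, -9)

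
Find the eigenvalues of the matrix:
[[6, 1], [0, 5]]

Characteristic equation: det(A - λI) = 0
λ² - (trace)λ + (det) = 0
trace = 6 + 5 = 11, det = (6)(5) - (1)(0) = 30
λ² - (11)λ + (30) = 0
λ = (11 ± √((11)² - 4·(30))) / 2 = (11 ± √1) / 2
Solving: λ = 5, 6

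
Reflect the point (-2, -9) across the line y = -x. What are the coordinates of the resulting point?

Reflection across line y = -x: (-2, -9) → (9, 2)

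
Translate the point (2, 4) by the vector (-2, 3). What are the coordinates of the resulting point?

Translation by (-2, 3) (homogeneous matrix [[1, 0, -2], [0, 1, 3], [0, 0, 1]]):
x' = 2 + -2 = 0
y' = 4 + 3 = 7
Result: (0, 7)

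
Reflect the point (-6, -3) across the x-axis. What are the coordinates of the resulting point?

Reflection across x-axis: (-6, -3) → (-6, 3)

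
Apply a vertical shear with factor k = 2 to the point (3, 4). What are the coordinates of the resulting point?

Shear matrix for vertical shear with factor k = 2:
[[1, 0], [2, 1]]
Result: (3, 4) → (3, 10)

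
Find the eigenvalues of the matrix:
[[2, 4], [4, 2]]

Characteristic equation: det(A - λI) = 0
λ² - (trace)λ + (det) = 0
trace = 2 + 2 = 4, det = (2)(2) - (4)(4) = -12
λ² - (4)λ + (-12) = 0
λ = (4 ± √((4)² - 4·(-12))) / 2 = (4 ± √64) / 2
Solving: λ = -2, 6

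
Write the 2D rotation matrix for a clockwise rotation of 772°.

Rotation matrix formula: [[cos θ, -sin θ], [sin θ, cos θ]]
A clockwise rotation by 772° is equivalent to a counterclockwise rotation by -772°.
For θ = -772°:
cos(-772°) = 0.6157
sin(-772°) = -0.7880
Result: [[0.6157, 0.7880], [-0.7880, 0.6157]]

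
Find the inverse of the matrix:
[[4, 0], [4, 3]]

For [[a,b],[c,d]], inverse = (1/det)·[[d,-b],[-c,a]]
det = (4)(3) - (0)(4) = 12 - 0 = 12
Inverse = (1/12)·[[3, 0], [-4, 4]]
= [[1/4, 0], [-1/3, 1/3]]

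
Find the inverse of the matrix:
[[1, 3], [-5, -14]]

For [[a,b],[c,d]], inverse = (1/det)·[[d,-b],[-c,a]]
det = (1)(-14) - (3)(-5) = -14 - -15 = 1
Inverse = [[-14, -3], [5, 1]]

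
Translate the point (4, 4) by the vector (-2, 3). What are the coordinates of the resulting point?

Translation by (-2, 3) (homogeneous matrix [[1, 0, -2], [0, 1, 3], [0, 0, 1]]):
x' = 4 + -2 = 2
y' = 4 + 3 = 7
Result: (2, 7)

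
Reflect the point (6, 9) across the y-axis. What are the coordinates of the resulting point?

Reflection across y-axis: (6, 9) → (-6, 9)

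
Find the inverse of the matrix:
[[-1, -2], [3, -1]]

For [[a,b],[c,d]], inverse = (1/det)·[[d,-b],[-c,a]]
det = (-1)(-1) - (-2)(3) = 1 - -6 = 7
Inverse = (1/7)·[[-1, 2], [-3, -1]]
= [[-1/7, 2/7], [-3/7, -1/7]]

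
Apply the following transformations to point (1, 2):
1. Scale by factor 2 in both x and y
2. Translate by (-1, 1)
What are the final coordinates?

Step 1: Scale (1, 2) by 2 → (2, 4)
Step 2: Translate by (-1, 1) → (1, 5)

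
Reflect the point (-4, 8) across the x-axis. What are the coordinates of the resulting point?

Reflection across x-axis: (-4, 8) → (-4, -8)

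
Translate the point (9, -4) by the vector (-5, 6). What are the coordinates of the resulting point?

Translation by (-5, 6) (homogeneous matrix [[1, 0, -5], [0, 1, 6], [0, 0, 1]]):
x' = 9 + -5 = 4
y' = -4 + 6 = 2
Result: (4, 2)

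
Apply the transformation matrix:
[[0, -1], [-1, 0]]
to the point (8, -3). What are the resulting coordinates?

Matrix multiplication:
[[0, -1], [-1, 0]] × [8, -3]ᵀ
= [(0)(8) + (-1)(-3), (-1)(8) + (0)(-3)]ᵀ
= [3, -8]ᵀ
Result: (3, -8)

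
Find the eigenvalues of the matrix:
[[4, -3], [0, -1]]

Characteristic equation: det(A - λI) = 0
λ² - (trace)λ + (det) = 0
trace = 4 + -1 = 3, det = (4)(-1) - (-3)(0) = -4
λ² - (3)λ + (-4) = 0
λ = (3 ± √((3)² - 4·(-4))) / 2 = (3 ± √25) / 2
Solving: λ = -1, 4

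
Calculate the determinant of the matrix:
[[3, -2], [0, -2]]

For a 2×2 matrix [[a, b], [c, d]], det = ad - bc
det = (3)(-2) - (-2)(0) = -6 - 0 = -6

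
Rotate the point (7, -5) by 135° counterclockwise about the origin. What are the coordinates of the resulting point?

Rotation matrix for 135°: [[cos 135°, -sin 135°], [sin 135°, cos 135°]] ≈ [[-0.707107, -0.707107], [0.707107, -0.707107]]
[[-0.707107, -0.707107], [0.707107, -0.707107]] × [7, -5]ᵀ ≈ [-1.4142, 8.4853]ᵀ
Result: (-1.4142, 8.4853)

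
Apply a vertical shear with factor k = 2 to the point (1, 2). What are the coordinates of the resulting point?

Shear matrix for vertical shear with factor k = 2:
[[1, 0], [2, 1]]
Result: (1, 2) → (1, 4)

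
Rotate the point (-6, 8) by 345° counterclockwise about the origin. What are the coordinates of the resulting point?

Rotation matrix for 345°: [[cos 345°, -sin 345°], [sin 345°, cos 345°]] ≈ [[0.965926, 0.258819], [-0.258819, 0.965926]]
[[0.965926, 0.258819], [-0.258819, 0.965926]] × [-6, 8]ᵀ ≈ [-3.7250, 9.2803]ᵀ
Result: (-3.7250, 9.2803)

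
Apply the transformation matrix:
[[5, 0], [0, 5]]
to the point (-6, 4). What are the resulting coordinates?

Matrix multiplication:
[[5, 0], [0, 5]] × [-6, 4]ᵀ
= [(5)(-6) + (0)(4), (0)(-6) + (5)(4)]ᵀ
= [-30, 20]ᵀ
Result: (-30, 20)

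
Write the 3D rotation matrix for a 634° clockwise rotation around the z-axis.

Rotation matrix for clockwise 634° around z-axis:
A clockwise rotation by 634° is a counterclockwise rotation by -634°.
cos(-634°) = 0.0698, sin(-634°) = 0.9976
Result: [[0.0698, -0.9976, 0], [0.9976, 0.0698, 0], [0, 0, 1]]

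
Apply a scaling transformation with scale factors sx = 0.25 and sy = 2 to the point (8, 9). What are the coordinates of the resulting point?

Scaling matrix:
[[0.25, 0], [0, 2]]
Result: (8 × 0.25, 9 × 2) = (2, 18)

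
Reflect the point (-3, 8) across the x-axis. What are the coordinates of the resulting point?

Reflection across x-axis: (-3, 8) → (-3, -8)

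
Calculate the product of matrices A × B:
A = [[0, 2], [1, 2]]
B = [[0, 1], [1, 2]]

Matrix multiplication:
C[0][0] = 0×0 + 2×1 = 2
C[0][1] = 0×1 + 2×2 = 4
C[1][0] = 1×0 + 2×1 = 2
C[1][1] = 1×1 + 2×2 = 5
Result: [[2, 4], [2, 5]]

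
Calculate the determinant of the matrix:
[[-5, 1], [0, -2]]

For a 2×2 matrix [[a, b], [c, d]], det = ad - bc
det = (-5)(-2) - (1)(0) = 10 - 0 = 10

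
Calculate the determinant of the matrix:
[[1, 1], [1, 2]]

For a 2×2 matrix [[a, b], [c, d]], det = ad - bc
det = (1)(2) - (1)(1) = 2 - 1 = 1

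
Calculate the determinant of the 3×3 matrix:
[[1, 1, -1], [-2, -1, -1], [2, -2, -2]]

Expansion along first row:
det = 1·det([[-1,-1],[-2,-2]]) - 1·det([[-2,-1],[2,-2]]) + -1·det([[-2,-1],[2,-2]])
    = 1·(-1·-2 - -1·-2) - 1·(-2·-2 - -1·2) + -1·(-2·-2 - -1·2)
    = 1·0 - 1·6 + -1·6
    = 0 + -6 + -6 = -12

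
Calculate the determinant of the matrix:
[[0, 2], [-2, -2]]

For a 2×2 matrix [[a, b], [c, d]], det = ad - bc
det = (0)(-2) - (2)(-2) = 0 - -4 = 4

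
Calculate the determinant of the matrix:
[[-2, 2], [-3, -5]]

For a 2×2 matrix [[a, b], [c, d]], det = ad - bc
det = (-2)(-5) - (2)(-3) = 10 - -6 = 16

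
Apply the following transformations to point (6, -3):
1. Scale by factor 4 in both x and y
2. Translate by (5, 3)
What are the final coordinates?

Step 1: Scale (6, -3) by 4 → (24, -12)
Step 2: Translate by (5, 3) → (29, -9)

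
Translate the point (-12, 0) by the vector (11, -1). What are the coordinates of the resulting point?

Translation by (11, -1) (homogeneous matrix [[1, 0, 11], [0, 1, -1], [0, 0, 1]]):
x' = -12 + 11 = -1
y' = 0 + -1 = -1
Result: (-1, -1)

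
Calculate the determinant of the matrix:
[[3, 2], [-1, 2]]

For a 2×2 matrix [[a, b], [c, d]], det = ad - bc
det = (3)(2) - (2)(-1) = 6 - -2 = 8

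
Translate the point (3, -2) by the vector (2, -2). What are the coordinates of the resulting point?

Translation by (2, -2) (homogeneous matrix [[1, 0, 2], [0, 1, -2], [0, 0, 1]]):
x' = 3 + 2 = 5
y' = -2 + -2 = -4
Result: (5, -4)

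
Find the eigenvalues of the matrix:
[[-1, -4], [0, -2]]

Characteristic equation: det(A - λI) = 0
λ² - (trace)λ + (det) = 0
trace = -1 + -2 = -3, det = (-1)(-2) - (-4)(0) = 2
λ² - (-3)λ + (2) = 0
λ = (-3 ± √((-3)² - 4·(2))) / 2 = (-3 ± √1) / 2
Solving: λ = -2, -1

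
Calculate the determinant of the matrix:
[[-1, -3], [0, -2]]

For a 2×2 matrix [[a, b], [c, d]], det = ad - bc
det = (-1)(-2) - (-3)(0) = 2 - 0 = 2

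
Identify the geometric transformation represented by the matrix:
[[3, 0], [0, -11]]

This matrix represents: non-uniform scaling by sx = 3, sy = -11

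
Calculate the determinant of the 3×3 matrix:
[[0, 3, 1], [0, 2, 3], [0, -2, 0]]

Expansion along first row:
det = 0·det([[2,3],[-2,0]]) - 3·det([[0,3],[0,0]]) + 1·det([[0,2],[0,-2]])
    = 0·(2·0 - 3·-2) - 3·(0·0 - 3·0) + 1·(0·-2 - 2·0)
    = 0·6 - 3·0 + 1·0
    = 0 + 0 + 0 = 0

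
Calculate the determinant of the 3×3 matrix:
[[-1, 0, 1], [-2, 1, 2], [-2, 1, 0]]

Expansion along first row:
det = -1·det([[1,2],[1,0]]) - 0·det([[-2,2],[-2,0]]) + 1·det([[-2,1],[-2,1]])
    = -1·(1·0 - 2·1) - 0·(-2·0 - 2·-2) + 1·(-2·1 - 1·-2)
    = -1·-2 - 0·4 + 1·0
    = 2 + 0 + 0 = 2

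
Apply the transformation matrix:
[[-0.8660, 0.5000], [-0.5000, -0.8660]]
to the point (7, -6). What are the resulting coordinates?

Matrix multiplication:
[[-0.8660, 0.5000], [-0.5000, -0.8660]] × [7, -6]ᵀ
= [(-0.8660)(7) + (0.5000)(-6), (-0.5000)(7) + (-0.8660)(-6)]ᵀ
= [-9.0620, 1.6960]ᵀ
Result: (-9.0620, 1.6960)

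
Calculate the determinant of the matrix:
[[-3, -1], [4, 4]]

For a 2×2 matrix [[a, b], [c, d]], det = ad - bc
det = (-3)(4) - (-1)(4) = -12 - -4 = -8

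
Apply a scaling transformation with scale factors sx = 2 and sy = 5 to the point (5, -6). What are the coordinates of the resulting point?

Scaling matrix:
[[2, 0], [0, 5]]
Result: (5 × 2, -6 × 5) = (10, -30)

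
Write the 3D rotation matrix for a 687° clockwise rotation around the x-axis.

Rotation matrix for clockwise 687° around x-axis:
A clockwise rotation by 687° is a counterclockwise rotation by -687°.
cos(-687°) = 0.8387, sin(-687°) = 0.5446
Result: [[1, 0, 0], [0, 0.8387, -0.5446], [0, 0.5446, 0.8387]]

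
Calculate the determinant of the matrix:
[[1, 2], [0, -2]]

For a 2×2 matrix [[a, b], [c, d]], det = ad - bc
det = (1)(-2) - (2)(0) = -2 - 0 = -2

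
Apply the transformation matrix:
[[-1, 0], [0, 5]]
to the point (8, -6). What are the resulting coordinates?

Matrix multiplication:
[[-1, 0], [0, 5]] × [8, -6]ᵀ
= [(-1)(8) + (0)(-6), (0)(8) + (5)(-6)]ᵀ
= [-8, -30]ᵀ
Result: (-8, -30)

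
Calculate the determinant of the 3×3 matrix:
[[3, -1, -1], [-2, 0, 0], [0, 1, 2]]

Expansion along first row:
det = 3·det([[0,0],[1,2]]) - -1·det([[-2,0],[0,2]]) + -1·det([[-2,0],[0,1]])
    = 3·(0·2 - 0·1) - -1·(-2·2 - 0·0) + -1·(-2·1 - 0·0)
    = 3·0 - -1·-4 + -1·-2
    = 0 + -4 + 2 = -2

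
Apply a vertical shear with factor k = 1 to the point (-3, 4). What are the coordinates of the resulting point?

Shear matrix for vertical shear with factor k = 1:
[[1, 0], [1, 1]]
Result: (-3, 4) → (-3, 1)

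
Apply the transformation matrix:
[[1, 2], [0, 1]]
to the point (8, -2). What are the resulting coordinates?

Matrix multiplication:
[[1, 2], [0, 1]] × [8, -2]ᵀ
= [(1)(8) + (2)(-2), (0)(8) + (1)(-2)]ᵀ
= [4, -2]ᵀ
Result: (4, -2)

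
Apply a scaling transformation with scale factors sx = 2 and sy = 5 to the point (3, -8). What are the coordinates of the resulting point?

Scaling matrix:
[[2, 0], [0, 5]]
Result: (3 × 2, -8 × 5) = (6, -40)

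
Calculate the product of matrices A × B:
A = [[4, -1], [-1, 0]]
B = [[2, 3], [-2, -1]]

Matrix multiplication:
C[0][0] = 4×2 + -1×-2 = 10
C[0][1] = 4×3 + -1×-1 = 13
C[1][0] = -1×2 + 0×-2 = -2
C[1][1] = -1×3 + 0×-1 = -3
Result: [[10, 13], [-2, -3]]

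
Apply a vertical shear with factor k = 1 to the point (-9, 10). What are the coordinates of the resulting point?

Shear matrix for vertical shear with factor k = 1:
[[1, 0], [1, 1]]
Result: (-9, 10) → (-9, 1)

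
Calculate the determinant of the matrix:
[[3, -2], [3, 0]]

For a 2×2 matrix [[a, b], [c, d]], det = ad - bc
det = (3)(0) - (-2)(3) = 0 - -6 = 6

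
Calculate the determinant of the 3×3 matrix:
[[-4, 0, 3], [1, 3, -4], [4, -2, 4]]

Expansion along first row:
det = -4·det([[3,-4],[-2,4]]) - 0·det([[1,-4],[4,4]]) + 3·det([[1,3],[4,-2]])
    = -4·(3·4 - -4·-2) - 0·(1·4 - -4·4) + 3·(1·-2 - 3·4)
    = -4·4 - 0·20 + 3·-14
    = -16 + 0 + -42 = -58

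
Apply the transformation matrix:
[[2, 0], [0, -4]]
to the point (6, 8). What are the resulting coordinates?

Matrix multiplication:
[[2, 0], [0, -4]] × [6, 8]ᵀ
= [(2)(6) + (0)(8), (0)(6) + (-4)(8)]ᵀ
= [12, -32]ᵀ
Result: (12, -32)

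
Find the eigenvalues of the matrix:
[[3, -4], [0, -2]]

Characteristic equation: det(A - λI) = 0
λ² - (trace)λ + (det) = 0
trace = 3 + -2 = 1, det = (3)(-2) - (-4)(0) = -6
λ² - (1)λ + (-6) = 0
λ = (1 ± √((1)² - 4·(-6))) / 2 = (1 ± √25) / 2
Solving: λ = -2, 3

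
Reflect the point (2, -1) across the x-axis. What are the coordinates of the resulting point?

Reflection across x-axis: (2, -1) → (2, 1)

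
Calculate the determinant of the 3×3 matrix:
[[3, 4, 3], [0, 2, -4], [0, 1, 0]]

Expansion along first row:
det = 3·det([[2,-4],[1,0]]) - 4·det([[0,-4],[0,0]]) + 3·det([[0,2],[0,1]])
    = 3·(2·0 - -4·1) - 4·(0·0 - -4·0) + 3·(0·1 - 2·0)
    = 3·4 - 4·0 + 3·0
    = 12 + 0 + 0 = 12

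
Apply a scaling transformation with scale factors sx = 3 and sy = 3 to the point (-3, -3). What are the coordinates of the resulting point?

Scaling matrix:
[[3, 0], [0, 3]]
Result: (-3 × 3, -3 × 3) = (-9, -9)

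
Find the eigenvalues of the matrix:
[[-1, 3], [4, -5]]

Characteristic equation: det(A - λI) = 0
λ² - (trace)λ + (det) = 0
trace = -1 + -5 = -6, det = (-1)(-5) - (3)(4) = -7
λ² - (-6)λ + (-7) = 0
λ = (-6 ± √((-6)² - 4·(-7))) / 2 = (-6 ± √64) / 2
Solving: λ = -7, 1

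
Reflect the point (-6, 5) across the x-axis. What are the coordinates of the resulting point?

Reflection across x-axis: (-6, 5) → (-6, -5)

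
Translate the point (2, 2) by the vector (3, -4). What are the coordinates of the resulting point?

Translation by (3, -4) (homogeneous matrix [[1, 0, 3], [0, 1, -4], [0, 0, 1]]):
x' = 2 + 3 = 5
y' = 2 + -4 = -2
Result: (5, -2)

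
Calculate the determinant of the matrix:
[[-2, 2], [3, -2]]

For a 2×2 matrix [[a, b], [c, d]], det = ad - bc
det = (-2)(-2) - (2)(3) = 4 - 6 = -2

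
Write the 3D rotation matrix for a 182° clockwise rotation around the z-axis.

Rotation matrix for clockwise 182° around z-axis:
A clockwise rotation by 182° is a counterclockwise rotation by -182°.
cos(-182°) = -0.9994, sin(-182°) = 0.0349
Result: [[-0.9994, -0.0349, 0], [0.0349, -0.9994, 0], [0, 0, 1]]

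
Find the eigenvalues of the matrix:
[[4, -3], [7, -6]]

Characteristic equation: det(A - λI) = 0
λ² - (trace)λ + (det) = 0
trace = 4 + -6 = -2, det = (4)(-6) - (-3)(7) = -3
λ² - (-2)λ + (-3) = 0
λ = (-2 ± √((-2)² - 4·(-3))) / 2 = (-2 ± √16) / 2
Solving: λ = -3, 1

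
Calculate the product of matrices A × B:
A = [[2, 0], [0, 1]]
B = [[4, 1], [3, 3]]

Matrix multiplication:
C[0][0] = 2×4 + 0×3 = 8
C[0][1] = 2×1 + 0×3 = 2
C[1][0] = 0×4 + 1×3 = 3
C[1][1] = 0×1 + 1×3 = 3
Result: [[8, 2], [3, 3]]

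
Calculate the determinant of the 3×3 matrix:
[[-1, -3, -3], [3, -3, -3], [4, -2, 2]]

Expansion along first row:
det = -1·det([[-3,-3],[-2,2]]) - -3·det([[3,-3],[4,2]]) + -3·det([[3,-3],[4,-2]])
    = -1·(-3·2 - -3·-2) - -3·(3·2 - -3·4) + -3·(3·-2 - -3·4)
    = -1·-12 - -3·18 + -3·6
    = 12 + 54 + -18 = 48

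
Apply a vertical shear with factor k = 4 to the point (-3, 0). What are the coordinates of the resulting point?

Shear matrix for vertical shear with factor k = 4:
[[1, 0], [4, 1]]
Result: (-3, 0) → (-3, -12)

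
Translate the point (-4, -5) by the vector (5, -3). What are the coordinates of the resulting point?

Translation by (5, -3) (homogeneous matrix [[1, 0, 5], [0, 1, -3], [0, 0, 1]]):
x' = -4 + 5 = 1
y' = -5 + -3 = -8
Result: (1, -8)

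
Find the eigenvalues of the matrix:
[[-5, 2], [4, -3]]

Characteristic equation: det(A - λI) = 0
λ² - (trace)λ + (det) = 0
trace = -5 + -3 = -8, det = (-5)(-3) - (2)(4) = 7
λ² - (-8)λ + (7) = 0
λ = (-8 ± √((-8)² - 4·(7))) / 2 = (-8 ± √36) / 2
Solving: λ = -7, -1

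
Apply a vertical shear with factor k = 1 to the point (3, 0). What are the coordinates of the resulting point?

Shear matrix for vertical shear with factor k = 1:
[[1, 0], [1, 1]]
Result: (3, 0) → (3, 3)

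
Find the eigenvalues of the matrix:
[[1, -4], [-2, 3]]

Characteristic equation: det(A - λI) = 0
λ² - (trace)λ + (det) = 0
trace = 1 + 3 = 4, det = (1)(3) - (-4)(-2) = -5
λ² - (4)λ + (-5) = 0
λ = (4 ± √((4)² - 4·(-5))) / 2 = (4 ± √36) / 2
Solving: λ = -1, 5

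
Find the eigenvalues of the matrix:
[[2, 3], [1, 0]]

Characteristic equation: det(A - λI) = 0
λ² - (trace)λ + (det) = 0
trace = 2 + 0 = 2, det = (2)(0) - (3)(1) = -3
λ² - (2)λ + (-3) = 0
λ = (2 ± √((2)² - 4·(-3))) / 2 = (2 ± √16) / 2
Solving: λ = -1, 3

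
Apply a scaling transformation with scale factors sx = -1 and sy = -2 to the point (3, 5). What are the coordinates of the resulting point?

Scaling matrix:
[[-1, 0], [0, -2]]
Result: (3 × -1, 5 × -2) = (-3, -10)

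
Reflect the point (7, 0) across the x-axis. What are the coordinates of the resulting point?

Reflection across x-axis: (7, 0) → (7, 0)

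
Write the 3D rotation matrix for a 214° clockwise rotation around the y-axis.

Rotation matrix for clockwise 214° around y-axis:
A clockwise rotation by 214° is a counterclockwise rotation by -214°.
cos(-214°) = -0.8290, sin(-214°) = 0.5592
Result: [[-0.8290, 0, 0.5592], [0, 1, 0], [-0.5592, 0, -0.8290]]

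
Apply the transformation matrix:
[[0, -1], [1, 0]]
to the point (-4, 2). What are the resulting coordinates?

Matrix multiplication:
[[0, -1], [1, 0]] × [-4, 2]ᵀ
= [(0)(-4) + (-1)(2), (1)(-4) + (0)(2)]ᵀ
= [-2, -4]ᵀ
Result: (-2, -4)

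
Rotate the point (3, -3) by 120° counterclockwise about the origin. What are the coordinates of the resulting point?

Rotation matrix for 120°: [[cos 120°, -sin 120°], [sin 120°, cos 120°]] ≈ [[-0.500000, -0.866025], [0.866025, -0.500000]]
[[-0.500000, -0.866025], [0.866025, -0.500000]] × [3, -3]ᵀ ≈ [1.0981, 4.0981]ᵀ
Result: (1.0981, 4.0981)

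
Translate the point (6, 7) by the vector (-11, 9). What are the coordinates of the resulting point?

Translation by (-11, 9) (homogeneous matrix [[1, 0, -11], [0, 1, 9], [0, 0, 1]]):
x' = 6 + -11 = -5
y' = 7 + 9 = 16
Result: (-5, 16)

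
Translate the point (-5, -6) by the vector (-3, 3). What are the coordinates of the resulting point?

Translation by (-3, 3) (homogeneous matrix [[1, 0, -3], [0, 1, 3], [0, 0, 1]]):
x' = -5 + -3 = -8
y' = -6 + 3 = -3
Result: (-8, -3)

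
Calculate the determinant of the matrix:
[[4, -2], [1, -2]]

For a 2×2 matrix [[a, b], [c, d]], det = ad - bc
det = (4)(-2) - (-2)(1) = -8 - -2 = -6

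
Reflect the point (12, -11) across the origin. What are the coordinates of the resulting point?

Reflection across origin: (12, -11) → (-12, 11)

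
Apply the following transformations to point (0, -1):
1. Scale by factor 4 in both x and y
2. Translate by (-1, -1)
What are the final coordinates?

Step 1: Scale (0, -1) by 4 → (0, -4)
Step 2: Translate by (-1, -1) → (-1, -5)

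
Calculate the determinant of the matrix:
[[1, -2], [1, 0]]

For a 2×2 matrix [[a, b], [c, d]], det = ad - bc
det = (1)(0) - (-2)(1) = 0 - -2 = 2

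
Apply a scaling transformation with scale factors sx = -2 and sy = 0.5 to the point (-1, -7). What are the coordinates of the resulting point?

Scaling matrix:
[[-2, 0], [0, 0.50]]
Result: (-1 × -2, -7 × 0.5) = (2, -3.5)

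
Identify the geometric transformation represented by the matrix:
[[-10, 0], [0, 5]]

This matrix represents: non-uniform scaling by sx = -10, sy = 5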